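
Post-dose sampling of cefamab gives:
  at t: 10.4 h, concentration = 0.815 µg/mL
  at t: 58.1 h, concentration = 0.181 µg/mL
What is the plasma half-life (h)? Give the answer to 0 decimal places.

22 h

k = ln(C₁/C₂) / (t₂ − t₁) = ln(0.815/0.181) / (58.1 − 10.4)
  = 1.505 / 47.70 = 0.03155 h⁻¹
t½ = ln2 / k = 0.693147 / 0.03155 = 21.97 h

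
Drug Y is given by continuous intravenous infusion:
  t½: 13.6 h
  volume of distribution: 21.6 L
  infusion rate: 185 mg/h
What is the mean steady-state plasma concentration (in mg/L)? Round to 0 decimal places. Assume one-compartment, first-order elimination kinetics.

168 mg/L

k = ln2 / t½ = 0.693147 / 13.6 = 0.05097 h⁻¹
CL = k × Vd = 0.05097 × 21.6 = 1.101 L/h
At steady state Css = R₀ / CL = 185 / 1.101 = 168.0 mg/L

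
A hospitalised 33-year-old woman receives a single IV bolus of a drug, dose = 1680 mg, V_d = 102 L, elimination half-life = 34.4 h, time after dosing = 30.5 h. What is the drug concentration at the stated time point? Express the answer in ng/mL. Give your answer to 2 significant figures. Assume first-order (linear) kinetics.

C₀ = Dose / Vd = 1680 / 102 = 16.47 mg/L
k = ln2 / t½ = 0.693147 / 34.4 = 0.02015 h⁻¹
C = C₀ · e^(−k·t) = 16.47 × e^(−0.02015 × 30.5)
  = 16.47 × 0.5409 = 8.909 mg/L
Convert: 8.909 mg/L × 1000 = 8909 ng/mL

8900 ng/mL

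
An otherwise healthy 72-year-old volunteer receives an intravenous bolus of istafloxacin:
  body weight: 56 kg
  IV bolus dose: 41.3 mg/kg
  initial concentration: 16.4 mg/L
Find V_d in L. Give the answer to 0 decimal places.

Dose = 41.3 × 56 = 2313 mg
Vd = Dose / C₀ = 2313 / 16.4 = 141.0 L

141 L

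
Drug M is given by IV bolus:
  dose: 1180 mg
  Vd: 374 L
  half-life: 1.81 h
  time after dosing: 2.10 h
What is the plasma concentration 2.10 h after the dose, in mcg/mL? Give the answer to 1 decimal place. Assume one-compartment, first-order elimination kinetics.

C₀ = Dose / Vd = 1180 / 374 = 3.155 mg/L
k = ln2 / t½ = 0.693147 / 1.81 = 0.3830 h⁻¹
C = C₀ · e^(−k·t) = 3.155 × e^(−0.3830 × 2.10)
  = 3.155 × 0.4474 = 1.412 mg/L
(1.412 mg/L = 1.412 mcg/mL)

1.4 mcg/mL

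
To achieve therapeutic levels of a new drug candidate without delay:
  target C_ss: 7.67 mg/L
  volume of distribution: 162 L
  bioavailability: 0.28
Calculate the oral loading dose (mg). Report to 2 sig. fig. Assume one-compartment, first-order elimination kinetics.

LD = Css × Vd / F = 7.67 × 162 / 0.28 = 4438 mg

4400 mg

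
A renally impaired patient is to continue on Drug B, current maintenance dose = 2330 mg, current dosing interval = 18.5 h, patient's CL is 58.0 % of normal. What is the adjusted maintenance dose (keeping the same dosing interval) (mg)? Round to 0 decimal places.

1351 mg

To keep the same average steady-state level, dosing rate must scale with clearance.
CL ratio = 58.0 / 100 = 0.5800
New dose (same interval) = 2330 × 0.5800 = 1351 mg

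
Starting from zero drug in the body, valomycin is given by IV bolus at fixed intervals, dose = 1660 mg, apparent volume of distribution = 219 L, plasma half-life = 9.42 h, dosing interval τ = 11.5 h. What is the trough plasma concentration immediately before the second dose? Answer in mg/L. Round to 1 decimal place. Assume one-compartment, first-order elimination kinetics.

3.3 mg/L

C₀ per dose = Dose / Vd = 1660 / 219 = 7.580 mg/L
k = ln2 / t½ = 0.693147 / 9.42 = 0.07358 h⁻¹
Fraction remaining after one interval: r = e^(−kτ) = e^(−0.07358 × 11.5) = 0.4291
Before dose 2, 1 dose has been given (aged 1τ).
C_trough = C₀ × r = 7.580 × 0.4291 = 3.253 mg/L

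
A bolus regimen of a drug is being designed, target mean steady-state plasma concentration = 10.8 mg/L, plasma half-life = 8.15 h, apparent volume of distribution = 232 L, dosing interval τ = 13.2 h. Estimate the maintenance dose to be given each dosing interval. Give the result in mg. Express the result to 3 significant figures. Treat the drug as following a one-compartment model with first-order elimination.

k = ln2 / t½ = 0.693147 / 8.15 = 0.08505 h⁻¹
CL = k × Vd = 0.08505 × 232 = 19.73 L/h
At steady state, Dose/τ = Css × CL.
Dose = Css × CL × τ = 10.8 × 19.73 × 13.2 = 2813 mg

2810 mg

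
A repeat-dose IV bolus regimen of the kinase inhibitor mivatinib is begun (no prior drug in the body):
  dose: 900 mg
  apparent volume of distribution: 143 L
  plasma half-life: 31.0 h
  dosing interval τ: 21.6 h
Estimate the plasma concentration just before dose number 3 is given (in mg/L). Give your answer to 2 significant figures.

6.3 mg/L

C₀ per dose = Dose / Vd = 900 / 143 = 6.294 mg/L
k = ln2 / t½ = 0.693147 / 31.0 = 0.02236 h⁻¹
Fraction remaining after one interval: r = e^(−kτ) = e^(−0.02236 × 21.6) = 0.6169
Before dose 3, 2 doses have been given (aged 1τ, 2τ).
C_trough = C₀ × (r + r²) = 6.294 × (0.6169 + 0.3806) = 6.278 mg/L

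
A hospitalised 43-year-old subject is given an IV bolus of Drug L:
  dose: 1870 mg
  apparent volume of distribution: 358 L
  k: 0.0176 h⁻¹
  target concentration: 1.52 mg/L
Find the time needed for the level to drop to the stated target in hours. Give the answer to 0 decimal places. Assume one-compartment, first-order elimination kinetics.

70 h

C₀ = Dose / Vd = 1870 / 358 = 5.223 mg/L
t = ln(C₀ / C) / k = ln(5.223 / 1.52) / 0.01760
  = ln(3.436) / 0.01760 = 1.234 / 0.01760 = 70.11 h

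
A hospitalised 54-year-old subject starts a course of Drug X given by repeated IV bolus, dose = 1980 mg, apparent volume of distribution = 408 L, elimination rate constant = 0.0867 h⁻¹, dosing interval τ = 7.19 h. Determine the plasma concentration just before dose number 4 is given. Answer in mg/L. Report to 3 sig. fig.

4.74 mg/L

C₀ per dose = Dose / Vd = 1980 / 408 = 4.853 mg/L
Fraction remaining after one interval: r = e^(−kτ) = e^(−0.08670 × 7.19) = 0.5361
Before dose 4, 3 doses have been given (aged 1τ, 2τ, 3τ).
C_trough = C₀ × (r + r² + … + r^3) = C₀ × r(1−r^3)/(1−r)
        = 4.853 × 0.5361 × (1 − 0.1541) / (1 − 0.5361) = 4.744 mg/L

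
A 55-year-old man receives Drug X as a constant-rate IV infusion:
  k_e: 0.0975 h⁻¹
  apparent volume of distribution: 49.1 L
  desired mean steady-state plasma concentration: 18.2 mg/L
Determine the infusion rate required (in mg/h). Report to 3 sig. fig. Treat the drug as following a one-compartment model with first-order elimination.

87.1 mg/h

CL = k × Vd = 0.09750 × 49.1 = 4.787 L/h
At steady state, infusion rate R₀ = Css × CL = 18.2 × 4.787 = 87.12 mg/h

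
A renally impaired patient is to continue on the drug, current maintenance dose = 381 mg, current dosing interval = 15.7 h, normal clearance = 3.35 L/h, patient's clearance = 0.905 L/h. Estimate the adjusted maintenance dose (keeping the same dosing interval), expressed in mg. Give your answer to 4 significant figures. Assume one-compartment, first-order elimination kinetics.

102.9 mg

To keep the same average steady-state level, dosing rate must scale with clearance.
CL ratio = 0.905 / 3.35 = 0.2701
New dose (same interval) = 381 × 0.2701 = 102.9 mg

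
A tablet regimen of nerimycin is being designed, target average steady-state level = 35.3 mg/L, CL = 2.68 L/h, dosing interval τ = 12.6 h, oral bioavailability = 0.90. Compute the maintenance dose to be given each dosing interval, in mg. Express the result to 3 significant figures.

1320 mg

At steady state, F × (Dose/τ) = Css × CL.
Dose = Css × CL × τ / F = 35.3 × 2.680 × 12.6 / 0.90 = 1324 mg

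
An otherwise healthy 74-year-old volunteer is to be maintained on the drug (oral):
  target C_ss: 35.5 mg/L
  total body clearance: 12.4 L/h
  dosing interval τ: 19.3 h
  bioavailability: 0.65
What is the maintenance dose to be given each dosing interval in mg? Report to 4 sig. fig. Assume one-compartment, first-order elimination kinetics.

13070 mg

At steady state, F × (Dose/τ) = Css × CL.
Dose = Css × CL × τ / F = 35.5 × 12.40 × 19.3 / 0.65 = 13070 mg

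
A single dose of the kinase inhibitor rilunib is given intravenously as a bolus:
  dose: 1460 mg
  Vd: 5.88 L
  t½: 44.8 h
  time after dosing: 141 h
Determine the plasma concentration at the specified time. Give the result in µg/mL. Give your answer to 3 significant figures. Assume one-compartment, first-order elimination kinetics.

C₀ = Dose / Vd = 1460 / 5.88 = 248.3 mg/L
k = ln2 / t½ = 0.693147 / 44.8 = 0.01547 h⁻¹
C = C₀ · e^(−k·t) = 248.3 × e^(−0.01547 × 141)
  = 248.3 × 0.1129 = 28.03 mg/L
(28.03 mg/L = 28.03 µg/mL)

28.0 µg/mL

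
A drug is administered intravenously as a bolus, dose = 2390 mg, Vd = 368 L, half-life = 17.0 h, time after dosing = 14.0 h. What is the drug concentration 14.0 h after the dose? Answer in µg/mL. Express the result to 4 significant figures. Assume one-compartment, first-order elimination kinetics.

3.670 µg/mL

C₀ = Dose / Vd = 2390 / 368 = 6.495 mg/L
k = ln2 / t½ = 0.693147 / 17.0 = 0.04077 h⁻¹
C = C₀ · e^(−k·t) = 6.495 × e^(−0.04077 × 14.0)
  = 6.495 × 0.5651 = 3.670 mg/L
(3.670 mg/L = 3.670 µg/mL)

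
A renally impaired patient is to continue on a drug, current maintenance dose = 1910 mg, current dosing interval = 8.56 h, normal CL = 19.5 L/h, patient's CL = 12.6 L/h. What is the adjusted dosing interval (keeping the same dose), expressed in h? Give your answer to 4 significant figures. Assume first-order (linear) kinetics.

To keep the same average steady-state level, dosing rate must scale with clearance.
CL ratio = 12.6 / 19.5 = 0.6462
New interval (same dose) = 8.56 / 0.6462 = 13.25 h

13.25 h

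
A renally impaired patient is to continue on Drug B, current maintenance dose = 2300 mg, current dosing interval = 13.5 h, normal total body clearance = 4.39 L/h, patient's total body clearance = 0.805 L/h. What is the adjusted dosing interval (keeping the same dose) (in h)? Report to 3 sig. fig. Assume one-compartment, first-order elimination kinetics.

To keep the same average steady-state level, dosing rate must scale with clearance.
CL ratio = 0.805 / 4.39 = 0.1834
New interval (same dose) = 13.5 / 0.1834 = 73.61 h

73.6 h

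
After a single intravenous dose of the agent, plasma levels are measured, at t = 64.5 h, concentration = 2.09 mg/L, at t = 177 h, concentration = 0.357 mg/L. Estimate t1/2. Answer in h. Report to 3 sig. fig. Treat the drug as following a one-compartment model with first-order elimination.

44.1 h

k = ln(C₁/C₂) / (t₂ − t₁) = ln(2.09/0.357) / (177 − 64.5)
  = 1.767 / 112.5 = 0.01571 h⁻¹
t½ = ln2 / k = 0.693147 / 0.01571 = 44.12 h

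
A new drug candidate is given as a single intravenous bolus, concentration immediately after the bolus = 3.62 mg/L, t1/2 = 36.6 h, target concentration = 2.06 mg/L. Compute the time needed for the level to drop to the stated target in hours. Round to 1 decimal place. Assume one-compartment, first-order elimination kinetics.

29.8 h

k = ln2 / t½ = 0.693147 / 36.6 = 0.01894 h⁻¹
t = ln(C₀ / C) / k = ln(3.620 / 2.06) / 0.01894
  = ln(1.757) / 0.01894 = 0.5636 / 0.01894 = 29.76 h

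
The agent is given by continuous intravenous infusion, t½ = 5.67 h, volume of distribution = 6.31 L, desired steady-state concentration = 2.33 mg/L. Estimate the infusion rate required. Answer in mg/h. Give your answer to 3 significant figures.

k = ln2 / t½ = 0.693147 / 5.67 = 0.1222 h⁻¹
CL = k × Vd = 0.1222 × 6.31 = 0.7711 L/h
At steady state, infusion rate R₀ = Css × CL = 2.33 × 0.7711 = 1.797 mg/h

1.80 mg/h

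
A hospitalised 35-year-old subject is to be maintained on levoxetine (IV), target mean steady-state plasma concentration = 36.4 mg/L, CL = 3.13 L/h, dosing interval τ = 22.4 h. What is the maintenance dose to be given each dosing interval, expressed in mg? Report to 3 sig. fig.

At steady state, Dose/τ = Css × CL.
Dose = Css × CL × τ = 36.4 × 3.130 × 22.4 = 2552 mg

2550 mg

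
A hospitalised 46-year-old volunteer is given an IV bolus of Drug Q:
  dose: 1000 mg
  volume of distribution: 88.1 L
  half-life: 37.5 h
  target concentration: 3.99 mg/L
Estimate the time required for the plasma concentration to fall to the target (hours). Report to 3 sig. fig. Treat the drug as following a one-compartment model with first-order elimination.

C₀ = Dose / Vd = 1000 / 88.1 = 11.35 mg/L
k = ln2 / t½ = 0.693147 / 37.5 = 0.01848 h⁻¹
t = ln(C₀ / C) / k = ln(11.35 / 3.99) / 0.01848
  = ln(2.845) / 0.01848 = 1.046 / 0.01848 = 56.60 h

56.6 h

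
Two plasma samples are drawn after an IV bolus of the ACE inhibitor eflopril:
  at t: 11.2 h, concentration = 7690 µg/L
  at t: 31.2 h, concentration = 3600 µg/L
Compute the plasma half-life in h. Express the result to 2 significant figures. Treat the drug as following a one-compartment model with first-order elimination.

k = ln(C₁/C₂) / (t₂ − t₁) = ln(7690/3600) / (31.2 − 11.2)
  = 0.7590 / 20.00 = 0.03795 h⁻¹
t½ = ln2 / k = 0.693147 / 0.03795 = 18.26 h

18 h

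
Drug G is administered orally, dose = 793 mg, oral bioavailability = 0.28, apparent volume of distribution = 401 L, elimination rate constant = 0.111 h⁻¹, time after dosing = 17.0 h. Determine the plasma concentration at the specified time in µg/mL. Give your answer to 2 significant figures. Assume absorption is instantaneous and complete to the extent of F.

0.084 µg/mL

Amount reaching circulation = F × Dose = 0.28 × 793.0 = 222.0 mg
C₀ = F·Dose / Vd = 222.0 / 401 = 0.5536 mg/L
C = C₀ · e^(−k·t) = 0.5536 × e^(−0.1110 × 17.0)
  = 0.5536 × 0.1515 = 0.08387 mg/L
(0.08387 mg/L = 0.08387 µg/mL)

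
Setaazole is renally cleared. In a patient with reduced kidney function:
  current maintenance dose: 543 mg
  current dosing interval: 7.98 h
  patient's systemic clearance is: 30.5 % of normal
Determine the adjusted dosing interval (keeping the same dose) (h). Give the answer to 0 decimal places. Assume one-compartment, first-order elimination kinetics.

26 h

To keep the same average steady-state level, dosing rate must scale with clearance.
CL ratio = 30.5 / 100 = 0.3050
New interval (same dose) = 7.98 / 0.3050 = 26.16 h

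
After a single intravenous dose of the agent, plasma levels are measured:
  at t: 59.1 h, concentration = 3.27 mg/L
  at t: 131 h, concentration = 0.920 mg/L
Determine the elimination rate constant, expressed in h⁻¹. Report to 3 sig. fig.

k = ln(C₁/C₂) / (t₂ − t₁) = ln(3.27/0.920) / (131 − 59.1)
  = 1.268 / 71.90 = 0.01764 h⁻¹

0.0176 h⁻¹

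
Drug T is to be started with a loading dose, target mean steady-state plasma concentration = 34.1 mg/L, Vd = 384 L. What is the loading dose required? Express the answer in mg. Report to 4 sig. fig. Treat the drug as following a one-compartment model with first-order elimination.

13090 mg

LD = Css × Vd = 34.1 × 384 = 13090 mg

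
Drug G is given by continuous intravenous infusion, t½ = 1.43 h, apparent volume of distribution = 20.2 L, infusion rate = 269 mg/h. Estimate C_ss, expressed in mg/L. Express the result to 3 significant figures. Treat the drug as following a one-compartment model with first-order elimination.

k = ln2 / t½ = 0.693147 / 1.43 = 0.4847 h⁻¹
CL = k × Vd = 0.4847 × 20.2 = 9.791 L/h
At steady state Css = R₀ / CL = 269 / 9.791 = 27.47 mg/L

27.5 mg/L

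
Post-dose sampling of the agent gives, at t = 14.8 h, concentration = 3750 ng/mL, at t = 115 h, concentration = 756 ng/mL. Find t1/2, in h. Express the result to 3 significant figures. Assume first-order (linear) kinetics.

43.4 h

k = ln(C₁/C₂) / (t₂ − t₁) = ln(3750/756) / (115 − 14.8)
  = 1.601 / 100.2 = 0.01598 h⁻¹
t½ = ln2 / k = 0.693147 / 0.01598 = 43.38 h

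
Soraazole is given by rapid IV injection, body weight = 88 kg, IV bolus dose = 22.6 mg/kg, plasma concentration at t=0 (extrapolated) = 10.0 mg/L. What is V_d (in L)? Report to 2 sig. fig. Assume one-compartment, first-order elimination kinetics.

Dose = 22.6 × 88 = 1989 mg
Vd = Dose / C₀ = 1989 / 10.0 = 198.9 L

200 L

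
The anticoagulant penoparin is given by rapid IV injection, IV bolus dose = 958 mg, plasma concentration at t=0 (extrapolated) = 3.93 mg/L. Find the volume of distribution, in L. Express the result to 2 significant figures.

240 L

Vd = Dose / C₀ = 958.0 / 3.93 = 243.8 L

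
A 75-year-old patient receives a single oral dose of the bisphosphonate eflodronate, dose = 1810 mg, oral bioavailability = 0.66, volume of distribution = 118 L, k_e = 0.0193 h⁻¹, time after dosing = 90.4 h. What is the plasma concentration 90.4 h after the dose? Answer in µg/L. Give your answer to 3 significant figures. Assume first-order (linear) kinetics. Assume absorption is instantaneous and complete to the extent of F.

Amount reaching circulation = F × Dose = 0.66 × 1810 = 1195 mg
C₀ = F·Dose / Vd = 1195 / 118 = 10.13 mg/L
C = C₀ · e^(−k·t) = 10.13 × e^(−0.01930 × 90.4)
  = 10.13 × 0.1747 = 1.770 mg/L
Convert: 1.770 mg/L × 1000 = 1770 µg/L

1770 µg/L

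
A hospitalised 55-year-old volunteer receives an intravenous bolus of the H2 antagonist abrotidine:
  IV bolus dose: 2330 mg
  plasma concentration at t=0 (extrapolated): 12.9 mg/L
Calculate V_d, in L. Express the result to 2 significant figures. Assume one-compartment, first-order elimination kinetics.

180 L

Vd = Dose / C₀ = 2330 / 12.9 = 180.6 L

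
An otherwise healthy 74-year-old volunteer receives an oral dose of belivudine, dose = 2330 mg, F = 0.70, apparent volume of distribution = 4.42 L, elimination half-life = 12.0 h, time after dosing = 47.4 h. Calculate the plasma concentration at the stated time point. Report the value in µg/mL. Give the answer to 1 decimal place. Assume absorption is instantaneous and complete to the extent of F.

Amount reaching circulation = F × Dose = 0.70 × 2330 = 1631 mg
C₀ = F·Dose / Vd = 1631 / 4.42 = 369.0 mg/L
k = ln2 / t½ = 0.693147 / 12.0 = 0.05776 h⁻¹
C = C₀ · e^(−k·t) = 369.0 × e^(−0.05776 × 47.4)
  = 369.0 × 0.06471 = 23.88 mg/L
(23.88 mg/L = 23.88 µg/mL)

23.9 µg/mL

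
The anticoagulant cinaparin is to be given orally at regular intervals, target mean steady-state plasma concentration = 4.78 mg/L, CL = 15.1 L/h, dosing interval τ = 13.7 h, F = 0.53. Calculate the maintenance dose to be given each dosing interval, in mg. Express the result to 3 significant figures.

At steady state, F × (Dose/τ) = Css × CL.
Dose = Css × CL × τ / F = 4.78 × 15.10 × 13.7 / 0.53 = 1866 mg

1870 mg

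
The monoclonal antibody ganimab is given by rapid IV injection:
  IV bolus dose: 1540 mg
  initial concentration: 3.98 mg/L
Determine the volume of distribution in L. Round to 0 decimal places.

Vd = Dose / C₀ = 1540 / 3.98 = 386.9 L

387 L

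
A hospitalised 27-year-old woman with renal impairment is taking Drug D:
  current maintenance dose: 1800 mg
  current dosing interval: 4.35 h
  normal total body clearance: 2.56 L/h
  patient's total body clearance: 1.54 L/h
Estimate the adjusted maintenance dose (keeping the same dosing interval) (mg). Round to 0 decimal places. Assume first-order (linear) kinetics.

1083 mg

To keep the same average steady-state level, dosing rate must scale with clearance.
CL ratio = 1.54 / 2.56 = 0.6016
New dose (same interval) = 1800 × 0.6016 = 1083 mg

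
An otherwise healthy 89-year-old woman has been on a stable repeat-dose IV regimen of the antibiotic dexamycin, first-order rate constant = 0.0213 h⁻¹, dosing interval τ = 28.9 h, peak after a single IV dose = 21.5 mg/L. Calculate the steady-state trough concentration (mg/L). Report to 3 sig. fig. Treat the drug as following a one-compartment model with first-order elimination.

e^(−kτ) = e^(−0.02130 × 28.9) = 0.5403
Accumulation ratio R = 1 / (1 − e^(−kτ)) = 1 / (1 − 0.5403) = 2.175
Steady-state trough = C₀ × R × e^(−kτ) = 21.5 × 2.175 × 0.5403 = 25.27 mg/L

25.3 mg/L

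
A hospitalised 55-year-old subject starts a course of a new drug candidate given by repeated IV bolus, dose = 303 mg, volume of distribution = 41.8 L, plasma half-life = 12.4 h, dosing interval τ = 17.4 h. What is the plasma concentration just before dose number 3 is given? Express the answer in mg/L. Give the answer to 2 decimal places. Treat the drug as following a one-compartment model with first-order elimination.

3.78 mg/L

C₀ per dose = Dose / Vd = 303 / 41.8 = 7.249 mg/L
k = ln2 / t½ = 0.693147 / 12.4 = 0.05590 h⁻¹
Fraction remaining after one interval: r = e^(−kτ) = e^(−0.05590 × 17.4) = 0.3781
Before dose 3, 2 doses have been given (aged 1τ, 2τ).
C_trough = C₀ × (r + r²) = 7.249 × (0.3781 + 0.1430) = 3.777 mg/L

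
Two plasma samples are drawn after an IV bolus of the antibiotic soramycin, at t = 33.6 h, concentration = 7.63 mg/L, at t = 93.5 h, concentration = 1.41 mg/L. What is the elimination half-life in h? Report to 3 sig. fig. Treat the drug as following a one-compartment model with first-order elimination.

24.6 h

k = ln(C₁/C₂) / (t₂ − t₁) = ln(7.63/1.41) / (93.5 − 33.6)
  = 1.688 / 59.90 = 0.02818 h⁻¹
t½ = ln2 / k = 0.693147 / 0.02818 = 24.60 h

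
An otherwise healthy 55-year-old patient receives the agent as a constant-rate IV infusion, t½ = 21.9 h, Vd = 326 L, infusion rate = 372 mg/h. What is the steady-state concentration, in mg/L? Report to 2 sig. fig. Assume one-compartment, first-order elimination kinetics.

36 mg/L

k = ln2 / t½ = 0.693147 / 21.9 = 0.03165 h⁻¹
CL = k × Vd = 0.03165 × 326 = 10.32 L/h
At steady state Css = R₀ / CL = 372 / 10.32 = 36.05 mg/L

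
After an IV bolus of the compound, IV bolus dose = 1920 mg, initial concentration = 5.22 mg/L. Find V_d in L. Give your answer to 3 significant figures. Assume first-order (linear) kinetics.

368 L

Vd = Dose / C₀ = 1920 / 5.22 = 367.8 L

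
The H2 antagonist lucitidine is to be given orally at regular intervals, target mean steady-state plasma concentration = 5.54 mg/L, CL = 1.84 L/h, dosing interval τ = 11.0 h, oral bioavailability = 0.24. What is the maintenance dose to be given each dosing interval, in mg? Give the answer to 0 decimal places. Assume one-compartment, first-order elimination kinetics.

467 mg

At steady state, F × (Dose/τ) = Css × CL.
Dose = Css × CL × τ / F = 5.54 × 1.840 × 11.0 / 0.24 = 467.2 mg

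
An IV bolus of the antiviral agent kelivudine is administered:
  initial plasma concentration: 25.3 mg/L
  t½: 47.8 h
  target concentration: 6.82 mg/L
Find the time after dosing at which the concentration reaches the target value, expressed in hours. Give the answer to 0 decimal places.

90 h

k = ln2 / t½ = 0.693147 / 47.8 = 0.01450 h⁻¹
t = ln(C₀ / C) / k = ln(25.30 / 6.82) / 0.01450
  = ln(3.710) / 0.01450 = 1.311 / 0.01450 = 90.41 h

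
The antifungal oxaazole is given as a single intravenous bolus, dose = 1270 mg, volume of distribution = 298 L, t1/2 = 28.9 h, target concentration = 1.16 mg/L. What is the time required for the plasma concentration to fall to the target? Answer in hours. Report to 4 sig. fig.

C₀ = Dose / Vd = 1270 / 298 = 4.262 mg/L
k = ln2 / t½ = 0.693147 / 28.9 = 0.02398 h⁻¹
t = ln(C₀ / C) / k = ln(4.262 / 1.16) / 0.02398
  = ln(3.674) / 0.02398 = 1.301 / 0.02398 = 54.25 h

54.25 h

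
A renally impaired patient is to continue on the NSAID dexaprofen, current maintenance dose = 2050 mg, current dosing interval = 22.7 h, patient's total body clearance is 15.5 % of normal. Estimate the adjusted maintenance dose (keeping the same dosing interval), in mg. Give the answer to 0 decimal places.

318 mg

To keep the same average steady-state level, dosing rate must scale with clearance.
CL ratio = 15.5 / 100 = 0.1550
New dose (same interval) = 2050 × 0.1550 = 317.8 mg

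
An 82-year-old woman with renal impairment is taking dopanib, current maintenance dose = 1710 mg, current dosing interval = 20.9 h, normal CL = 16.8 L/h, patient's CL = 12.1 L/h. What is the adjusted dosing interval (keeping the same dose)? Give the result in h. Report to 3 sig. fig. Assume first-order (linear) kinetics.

To keep the same average steady-state level, dosing rate must scale with clearance.
CL ratio = 12.1 / 16.8 = 0.7202
New interval (same dose) = 20.9 / 0.7202 = 29.02 h

29.0 h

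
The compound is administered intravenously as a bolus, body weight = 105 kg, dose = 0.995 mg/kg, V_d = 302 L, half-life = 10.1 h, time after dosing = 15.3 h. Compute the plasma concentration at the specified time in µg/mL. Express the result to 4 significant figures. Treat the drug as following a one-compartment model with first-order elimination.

0.1211 µg/mL

Total dose = 0.995 × 105 = 104.5 mg
C₀ = Dose / Vd = 104.5 / 302 = 0.3460 mg/L
k = ln2 / t½ = 0.693147 / 10.1 = 0.06863 h⁻¹
C = C₀ · e^(−k·t) = 0.3460 × e^(−0.06863 × 15.3)
  = 0.3460 × 0.3499 = 0.1211 mg/L
(0.1211 mg/L = 0.1211 µg/mL)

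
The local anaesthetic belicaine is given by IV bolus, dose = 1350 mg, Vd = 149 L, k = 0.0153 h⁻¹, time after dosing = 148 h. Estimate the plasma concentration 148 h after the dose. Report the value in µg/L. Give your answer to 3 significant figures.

C₀ = Dose / Vd = 1350 / 149 = 9.060 mg/L
C = C₀ · e^(−k·t) = 9.060 × e^(−0.01530 × 148)
  = 9.060 × 0.1039 = 0.9413 mg/L
Convert: 0.9413 mg/L × 1000 = 941.3 µg/L

941 µg/L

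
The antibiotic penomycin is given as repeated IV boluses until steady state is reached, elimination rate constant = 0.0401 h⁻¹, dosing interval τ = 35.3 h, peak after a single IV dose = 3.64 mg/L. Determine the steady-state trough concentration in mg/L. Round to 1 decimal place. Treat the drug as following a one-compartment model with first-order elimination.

1.2 mg/L

e^(−kτ) = e^(−0.04010 × 35.3) = 0.2428
Accumulation ratio R = 1 / (1 − e^(−kτ)) = 1 / (1 − 0.2428) = 1.321
Steady-state trough = C₀ × R × e^(−kτ) = 3.64 × 1.321 × 0.2428 = 1.167 mg/L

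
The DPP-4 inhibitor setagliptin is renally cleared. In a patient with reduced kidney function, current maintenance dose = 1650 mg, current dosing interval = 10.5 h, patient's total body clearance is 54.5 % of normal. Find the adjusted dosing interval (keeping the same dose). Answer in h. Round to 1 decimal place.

19.3 h

To keep the same average steady-state level, dosing rate must scale with clearance.
CL ratio = 54.5 / 100 = 0.5450
New interval (same dose) = 10.5 / 0.5450 = 19.27 h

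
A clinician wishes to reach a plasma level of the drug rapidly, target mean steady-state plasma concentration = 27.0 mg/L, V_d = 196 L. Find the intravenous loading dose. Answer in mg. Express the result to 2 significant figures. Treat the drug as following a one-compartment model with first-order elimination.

LD = Css × Vd = 27.0 × 196 = 5292 mg

5300 mg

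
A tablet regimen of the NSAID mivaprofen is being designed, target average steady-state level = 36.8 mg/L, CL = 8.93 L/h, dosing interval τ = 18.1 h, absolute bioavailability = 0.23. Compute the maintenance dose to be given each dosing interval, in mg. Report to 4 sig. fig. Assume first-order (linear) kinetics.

At steady state, F × (Dose/τ) = Css × CL.
Dose = Css × CL × τ / F = 36.8 × 8.930 × 18.1 / 0.23 = 25860 mg

25860 mg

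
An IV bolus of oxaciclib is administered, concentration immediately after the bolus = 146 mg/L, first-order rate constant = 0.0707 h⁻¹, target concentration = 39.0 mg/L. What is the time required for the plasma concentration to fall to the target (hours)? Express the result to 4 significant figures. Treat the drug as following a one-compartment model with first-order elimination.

t = ln(C₀ / C) / k = ln(146.0 / 39.0) / 0.07070
  = ln(3.744) / 0.07070 = 1.320 / 0.07070 = 18.67 h

18.67 h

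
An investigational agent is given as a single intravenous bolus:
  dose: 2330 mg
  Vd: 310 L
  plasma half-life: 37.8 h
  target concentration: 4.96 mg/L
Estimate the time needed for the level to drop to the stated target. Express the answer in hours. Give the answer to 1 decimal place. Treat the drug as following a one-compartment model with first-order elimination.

C₀ = Dose / Vd = 2330 / 310 = 7.516 mg/L
k = ln2 / t½ = 0.693147 / 37.8 = 0.01834 h⁻¹
t = ln(C₀ / C) / k = ln(7.516 / 4.96) / 0.01834
  = ln(1.515) / 0.01834 = 0.4154 / 0.01834 = 22.65 h

22.7 h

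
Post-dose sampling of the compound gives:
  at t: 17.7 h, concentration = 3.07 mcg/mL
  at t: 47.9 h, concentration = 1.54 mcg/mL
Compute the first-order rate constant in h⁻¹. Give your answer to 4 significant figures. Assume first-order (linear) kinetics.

0.02284 h⁻¹

k = ln(C₁/C₂) / (t₂ − t₁) = ln(3.07/1.54) / (47.9 − 17.7)
  = 0.6899 / 30.20 = 0.02284 h⁻¹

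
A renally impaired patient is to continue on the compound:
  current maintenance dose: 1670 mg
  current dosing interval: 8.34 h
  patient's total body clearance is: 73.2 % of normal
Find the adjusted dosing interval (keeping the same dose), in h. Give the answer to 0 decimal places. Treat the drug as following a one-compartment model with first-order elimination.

To keep the same average steady-state level, dosing rate must scale with clearance.
CL ratio = 73.2 / 100 = 0.7320
New interval (same dose) = 8.34 / 0.7320 = 11.39 h

11 h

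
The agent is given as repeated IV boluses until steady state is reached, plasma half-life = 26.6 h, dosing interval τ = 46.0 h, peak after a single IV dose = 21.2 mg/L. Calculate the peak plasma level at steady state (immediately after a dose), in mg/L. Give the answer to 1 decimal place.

30.4 mg/L

k = ln2 / t½ = 0.693147 / 26.6 = 0.02606 h⁻¹
e^(−kτ) = e^(−0.02606 × 46.0) = 0.3016
Accumulation ratio R = 1 / (1 − e^(−kτ)) = 1 / (1 − 0.3016) = 1.432
Steady-state peak = C₀ × R = 21.2 × 1.432 = 30.36 mg/L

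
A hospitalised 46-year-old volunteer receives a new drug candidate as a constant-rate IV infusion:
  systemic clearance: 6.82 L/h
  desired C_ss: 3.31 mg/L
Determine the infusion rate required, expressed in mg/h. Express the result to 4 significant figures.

22.57 mg/h

At steady state, infusion rate R₀ = Css × CL = 3.31 × 6.820 = 22.57 mg/h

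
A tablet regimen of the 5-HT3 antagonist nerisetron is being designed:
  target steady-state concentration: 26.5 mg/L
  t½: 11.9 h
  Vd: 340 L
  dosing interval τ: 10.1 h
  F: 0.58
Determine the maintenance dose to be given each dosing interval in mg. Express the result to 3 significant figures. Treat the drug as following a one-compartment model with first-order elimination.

k = ln2 / t½ = 0.693147 / 11.9 = 0.05825 h⁻¹
CL = k × Vd = 0.05825 × 340 = 19.81 L/h
At steady state, F × (Dose/τ) = Css × CL.
Dose = Css × CL × τ / F = 26.5 × 19.81 × 10.1 / 0.58 = 9142 mg

9140 mg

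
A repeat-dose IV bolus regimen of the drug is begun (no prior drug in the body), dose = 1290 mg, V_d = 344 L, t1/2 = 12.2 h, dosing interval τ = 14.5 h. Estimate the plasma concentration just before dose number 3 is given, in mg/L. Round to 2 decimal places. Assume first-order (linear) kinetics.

C₀ per dose = Dose / Vd = 1290 / 344 = 3.750 mg/L
k = ln2 / t½ = 0.693147 / 12.2 = 0.05682 h⁻¹
Fraction remaining after one interval: r = e^(−kτ) = e^(−0.05682 × 14.5) = 0.4387
Before dose 3, 2 doses have been given (aged 1τ, 2τ).
C_trough = C₀ × (r + r²) = 3.750 × (0.4387 + 0.1925) = 2.367 mg/L

2.37 mg/L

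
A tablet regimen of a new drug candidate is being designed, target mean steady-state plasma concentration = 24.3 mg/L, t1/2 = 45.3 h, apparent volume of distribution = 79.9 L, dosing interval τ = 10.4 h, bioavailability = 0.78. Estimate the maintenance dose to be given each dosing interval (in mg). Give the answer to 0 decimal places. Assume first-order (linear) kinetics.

k = ln2 / t½ = 0.693147 / 45.3 = 0.01530 h⁻¹
CL = k × Vd = 0.01530 × 79.9 = 1.222 L/h
At steady state, F × (Dose/τ) = Css × CL.
Dose = Css × CL × τ / F = 24.3 × 1.222 × 10.4 / 0.78 = 395.9 mg

396 mg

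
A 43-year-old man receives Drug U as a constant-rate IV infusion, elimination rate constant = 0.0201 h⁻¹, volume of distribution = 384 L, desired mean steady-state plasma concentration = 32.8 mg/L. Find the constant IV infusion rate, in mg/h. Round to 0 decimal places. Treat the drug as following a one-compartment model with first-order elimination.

CL = k × Vd = 0.02010 × 384 = 7.718 L/h
At steady state, infusion rate R₀ = Css × CL = 32.8 × 7.718 = 253.2 mg/h

253 mg/h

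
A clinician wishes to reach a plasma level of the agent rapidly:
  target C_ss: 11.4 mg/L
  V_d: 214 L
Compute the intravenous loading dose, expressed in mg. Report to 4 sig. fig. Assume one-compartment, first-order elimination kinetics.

2440 mg

LD = Css × Vd = 11.4 × 214 = 2440 mg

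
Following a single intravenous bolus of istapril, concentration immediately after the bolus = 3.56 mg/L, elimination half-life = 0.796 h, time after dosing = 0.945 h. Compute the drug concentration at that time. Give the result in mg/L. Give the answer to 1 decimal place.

1.6 mg/L

k = ln2 / t½ = 0.693147 / 0.796 = 0.8708 h⁻¹
C = C₀ · e^(−k·t) = 3.560 × e^(−0.8708 × 0.945)
  = 3.560 × 0.4392 = 1.564 mg/L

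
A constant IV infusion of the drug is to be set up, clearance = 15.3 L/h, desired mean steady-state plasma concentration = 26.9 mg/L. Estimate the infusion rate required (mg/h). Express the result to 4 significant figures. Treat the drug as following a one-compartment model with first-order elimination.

411.6 mg/h

At steady state, infusion rate R₀ = Css × CL = 26.9 × 15.30 = 411.6 mg/h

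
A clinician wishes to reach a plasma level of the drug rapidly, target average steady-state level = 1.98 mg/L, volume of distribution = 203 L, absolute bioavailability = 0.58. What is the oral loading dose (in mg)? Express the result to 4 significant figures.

LD = Css × Vd / F = 1.98 × 203 / 0.58 = 693.0 mg

693.0 mg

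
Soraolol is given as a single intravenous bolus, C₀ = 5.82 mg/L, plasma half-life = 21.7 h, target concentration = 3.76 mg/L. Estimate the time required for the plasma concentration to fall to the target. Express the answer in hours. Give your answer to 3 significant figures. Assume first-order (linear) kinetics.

13.7 h

k = ln2 / t½ = 0.693147 / 21.7 = 0.03194 h⁻¹
t = ln(C₀ / C) / k = ln(5.820 / 3.76) / 0.03194
  = ln(1.548) / 0.03194 = 0.4370 / 0.03194 = 13.68 h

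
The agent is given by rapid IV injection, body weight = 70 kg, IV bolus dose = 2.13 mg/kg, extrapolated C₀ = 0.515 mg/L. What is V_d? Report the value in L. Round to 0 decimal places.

Dose = 2.13 × 70 = 149.1 mg
Vd = Dose / C₀ = 149.1 / 0.515 = 289.5 L

290 L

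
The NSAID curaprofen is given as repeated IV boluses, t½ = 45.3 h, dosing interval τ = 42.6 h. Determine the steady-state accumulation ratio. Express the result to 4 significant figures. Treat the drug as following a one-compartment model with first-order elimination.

k = ln2 / t½ = 0.693147 / 45.3 = 0.01530 h⁻¹
e^(−kτ) = e^(−0.01530 × 42.6) = 0.5211
Accumulation ratio R = 1 / (1 − e^(−kτ)) = 1 / (1 − 0.5211) = 2.088

2.088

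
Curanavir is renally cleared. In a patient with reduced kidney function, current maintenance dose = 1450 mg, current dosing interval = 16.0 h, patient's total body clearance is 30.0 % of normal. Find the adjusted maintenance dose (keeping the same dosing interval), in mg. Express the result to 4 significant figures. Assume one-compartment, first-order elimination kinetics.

To keep the same average steady-state level, dosing rate must scale with clearance.
CL ratio = 30.0 / 100 = 0.3000
New dose (same interval) = 1450 × 0.3000 = 435.0 mg

435.0 mg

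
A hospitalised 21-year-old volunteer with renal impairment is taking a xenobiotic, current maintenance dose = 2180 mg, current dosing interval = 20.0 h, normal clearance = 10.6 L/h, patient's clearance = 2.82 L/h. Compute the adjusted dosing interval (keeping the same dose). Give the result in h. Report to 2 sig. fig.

75 h

To keep the same average steady-state level, dosing rate must scale with clearance.
CL ratio = 2.82 / 10.6 = 0.2660
New interval (same dose) = 20.0 / 0.2660 = 75.19 h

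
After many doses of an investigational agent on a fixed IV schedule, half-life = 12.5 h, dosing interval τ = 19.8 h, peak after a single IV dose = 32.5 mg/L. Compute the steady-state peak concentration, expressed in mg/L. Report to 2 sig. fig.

49 mg/L

k = ln2 / t½ = 0.693147 / 12.5 = 0.05545 h⁻¹
e^(−kτ) = e^(−0.05545 × 19.8) = 0.3336
Accumulation ratio R = 1 / (1 − e^(−kτ)) = 1 / (1 − 0.3336) = 1.501
Steady-state peak = C₀ × R = 32.5 × 1.501 = 48.78 mg/L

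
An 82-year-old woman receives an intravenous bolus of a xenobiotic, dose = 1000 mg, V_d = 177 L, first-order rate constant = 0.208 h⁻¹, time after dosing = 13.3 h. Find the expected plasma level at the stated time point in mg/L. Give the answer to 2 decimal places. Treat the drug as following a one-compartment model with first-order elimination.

0.36 mg/L

C₀ = Dose / Vd = 1000 / 177 = 5.650 mg/L
C = C₀ · e^(−k·t) = 5.650 × e^(−0.2080 × 13.3)
  = 5.650 × 0.06289 = 0.3553 mg/L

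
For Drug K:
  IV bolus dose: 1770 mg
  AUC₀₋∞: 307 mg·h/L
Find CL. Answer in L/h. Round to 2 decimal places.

CL = Dose / AUC = 1770 / 307 = 5.765 L/h

5.77 L/h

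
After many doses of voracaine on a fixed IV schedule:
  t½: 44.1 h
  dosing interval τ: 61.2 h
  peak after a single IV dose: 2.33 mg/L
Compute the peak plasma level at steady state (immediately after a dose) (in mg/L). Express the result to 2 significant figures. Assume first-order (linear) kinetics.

k = ln2 / t½ = 0.693147 / 44.1 = 0.01572 h⁻¹
e^(−kτ) = e^(−0.01572 × 61.2) = 0.3821
Accumulation ratio R = 1 / (1 − e^(−kτ)) = 1 / (1 − 0.3821) = 1.618
Steady-state peak = C₀ × R = 2.33 × 1.618 = 3.770 mg/L

3.8 mg/L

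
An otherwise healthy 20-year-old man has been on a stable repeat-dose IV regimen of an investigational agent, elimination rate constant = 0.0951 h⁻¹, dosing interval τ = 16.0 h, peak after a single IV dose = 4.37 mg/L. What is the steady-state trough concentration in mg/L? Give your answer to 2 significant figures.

1.2 mg/L

e^(−kτ) = e^(−0.09510 × 16.0) = 0.2184
Accumulation ratio R = 1 / (1 − e^(−kτ)) = 1 / (1 − 0.2184) = 1.279
Steady-state trough = C₀ × R × e^(−kτ) = 4.37 × 1.279 × 0.2184 = 1.221 mg/L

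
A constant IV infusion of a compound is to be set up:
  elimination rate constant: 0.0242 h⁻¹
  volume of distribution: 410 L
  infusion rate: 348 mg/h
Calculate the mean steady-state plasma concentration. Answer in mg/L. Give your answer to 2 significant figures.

35 mg/L

CL = k × Vd = 0.02420 × 410 = 9.922 L/h
At steady state Css = R₀ / CL = 348 / 9.922 = 35.07 mg/L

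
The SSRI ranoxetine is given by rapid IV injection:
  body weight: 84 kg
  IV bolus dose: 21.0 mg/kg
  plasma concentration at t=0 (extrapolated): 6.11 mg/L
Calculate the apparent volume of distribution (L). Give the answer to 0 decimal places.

Dose = 21.0 × 84 = 1764 mg
Vd = Dose / C₀ = 1764 / 6.11 = 288.7 L

289 L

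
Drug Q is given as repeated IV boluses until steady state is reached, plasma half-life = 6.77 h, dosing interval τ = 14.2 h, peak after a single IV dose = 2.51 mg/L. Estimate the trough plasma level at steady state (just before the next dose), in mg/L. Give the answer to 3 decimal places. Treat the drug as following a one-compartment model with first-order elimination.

k = ln2 / t½ = 0.693147 / 6.77 = 0.1024 h⁻¹
e^(−kτ) = e^(−0.1024 × 14.2) = 0.2336
Accumulation ratio R = 1 / (1 − e^(−kτ)) = 1 / (1 − 0.2336) = 1.305
Steady-state trough = C₀ × R × e^(−kτ) = 2.51 × 1.305 × 0.2336 = 0.7652 mg/L

0.765 mg/L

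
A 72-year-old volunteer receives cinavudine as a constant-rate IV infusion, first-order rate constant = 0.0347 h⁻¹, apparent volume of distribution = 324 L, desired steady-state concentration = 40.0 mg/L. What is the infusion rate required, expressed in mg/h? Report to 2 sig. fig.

450 mg/h

CL = k × Vd = 0.03470 × 324 = 11.24 L/h
At steady state, infusion rate R₀ = Css × CL = 40.0 × 11.24 = 449.6 mg/h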